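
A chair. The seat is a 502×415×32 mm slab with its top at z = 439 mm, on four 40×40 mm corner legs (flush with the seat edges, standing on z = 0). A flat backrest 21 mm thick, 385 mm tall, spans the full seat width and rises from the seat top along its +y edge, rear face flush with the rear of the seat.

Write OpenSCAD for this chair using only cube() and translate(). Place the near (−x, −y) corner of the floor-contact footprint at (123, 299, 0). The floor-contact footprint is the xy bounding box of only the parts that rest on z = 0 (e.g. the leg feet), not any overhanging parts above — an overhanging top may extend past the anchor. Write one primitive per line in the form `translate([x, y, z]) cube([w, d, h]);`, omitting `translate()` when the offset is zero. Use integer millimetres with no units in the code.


// leg_h = 439 - 32 = 407
translate([123, 299, 407]) cube([502, 415, 32]);
translate([123, 299, 0]) cube([40, 40, 407]);
translate([585, 299, 0]) cube([40, 40, 407]);
translate([123, 674, 0]) cube([40, 40, 407]);
translate([585, 674, 0]) cube([40, 40, 407]);
translate([123, 693, 439]) cube([502, 21, 385]);


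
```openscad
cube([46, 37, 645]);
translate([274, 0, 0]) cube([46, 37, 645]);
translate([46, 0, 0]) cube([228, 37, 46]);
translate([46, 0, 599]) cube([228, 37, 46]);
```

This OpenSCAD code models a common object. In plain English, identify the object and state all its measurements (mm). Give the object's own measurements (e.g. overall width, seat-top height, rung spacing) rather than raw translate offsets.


A rectangular picture frame lying in the x–z plane (depth along y). The opening is 228 mm wide (x) by 553 mm tall (z), surrounded by a border 46 mm wide on all four sides. The frame is 37 mm deep and is made of two full-height vertical stiles with two horizontal rails fitted between them.


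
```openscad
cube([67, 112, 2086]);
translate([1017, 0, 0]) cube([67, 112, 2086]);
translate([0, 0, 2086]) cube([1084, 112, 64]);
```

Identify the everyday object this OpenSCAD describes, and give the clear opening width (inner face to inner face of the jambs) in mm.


A door frame. The clear opening width is 950 mm.

Two 2086 mm tall posts with a header on top — a door frame. The left jamb is 67 mm wide at x = 0; the right jamb starts at x = 1017. The clear opening is 1017 − 67 = 950 mm.


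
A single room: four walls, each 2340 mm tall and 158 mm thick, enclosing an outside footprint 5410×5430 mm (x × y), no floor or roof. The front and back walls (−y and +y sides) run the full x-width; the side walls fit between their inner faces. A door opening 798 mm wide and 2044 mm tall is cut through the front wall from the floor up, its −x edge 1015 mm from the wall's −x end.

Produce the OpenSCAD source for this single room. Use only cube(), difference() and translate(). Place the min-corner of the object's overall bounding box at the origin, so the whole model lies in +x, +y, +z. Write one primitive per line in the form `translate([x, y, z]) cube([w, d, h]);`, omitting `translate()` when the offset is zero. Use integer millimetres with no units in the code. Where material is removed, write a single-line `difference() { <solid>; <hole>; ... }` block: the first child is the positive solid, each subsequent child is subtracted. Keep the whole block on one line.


difference() { cube([5410, 158, 2340]); translate([1015, 0, 0]) cube([798, 158, 2044]); }
translate([0, 5272, 0]) cube([5410, 158, 2340]);
translate([0, 158, 0]) cube([158, 5114, 2340]);
translate([5252, 158, 0]) cube([158, 5114, 2340]);


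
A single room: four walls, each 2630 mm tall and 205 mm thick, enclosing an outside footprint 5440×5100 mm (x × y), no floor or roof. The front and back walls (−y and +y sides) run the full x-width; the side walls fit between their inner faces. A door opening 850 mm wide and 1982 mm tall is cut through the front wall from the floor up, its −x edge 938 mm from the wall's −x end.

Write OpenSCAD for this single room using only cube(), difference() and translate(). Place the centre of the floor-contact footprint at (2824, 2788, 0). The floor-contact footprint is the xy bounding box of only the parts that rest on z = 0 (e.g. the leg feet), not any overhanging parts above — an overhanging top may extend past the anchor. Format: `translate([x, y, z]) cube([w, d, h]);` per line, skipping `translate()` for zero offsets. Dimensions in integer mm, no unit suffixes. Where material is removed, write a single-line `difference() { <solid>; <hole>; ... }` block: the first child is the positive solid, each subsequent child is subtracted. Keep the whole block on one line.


difference() { translate([104, 238, 0]) cube([5440, 205, 2630]); translate([1042, 238, 0]) cube([850, 205, 1982]); }
translate([104, 5133, 0]) cube([5440, 205, 2630]);
translate([104, 443, 0]) cube([205, 4690, 2630]);
translate([5339, 443, 0]) cube([205, 4690, 2630]);


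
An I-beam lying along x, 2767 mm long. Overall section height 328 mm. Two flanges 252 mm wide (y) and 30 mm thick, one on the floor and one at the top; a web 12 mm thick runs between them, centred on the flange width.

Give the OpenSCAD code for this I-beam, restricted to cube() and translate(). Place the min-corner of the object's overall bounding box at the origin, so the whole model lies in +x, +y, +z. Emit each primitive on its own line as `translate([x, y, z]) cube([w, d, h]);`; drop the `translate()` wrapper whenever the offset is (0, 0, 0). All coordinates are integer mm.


cube([2767, 252, 30]);
translate([0, 120, 30]) cube([2767, 12, 268]);
translate([0, 0, 298]) cube([2767, 252, 30]);


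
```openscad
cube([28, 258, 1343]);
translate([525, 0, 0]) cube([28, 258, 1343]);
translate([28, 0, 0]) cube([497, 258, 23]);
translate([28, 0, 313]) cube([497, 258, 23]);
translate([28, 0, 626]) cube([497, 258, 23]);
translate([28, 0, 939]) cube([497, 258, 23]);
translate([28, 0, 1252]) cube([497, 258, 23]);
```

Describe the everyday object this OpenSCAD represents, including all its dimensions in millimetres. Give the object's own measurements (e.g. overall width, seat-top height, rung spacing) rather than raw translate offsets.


An open bookshelf. Two side panels, each 28 mm thick, 258 mm deep and 1343 mm tall, stand 553 mm apart (outside-to-outside). Between them sit 5 shelves, each 23 mm thick and 258 mm deep, spanning the full gap between the sides. The bottom shelf rests on the floor (its underside at z = 0) and the clear gap between one shelf's top and the next shelf's underside is 290 mm.


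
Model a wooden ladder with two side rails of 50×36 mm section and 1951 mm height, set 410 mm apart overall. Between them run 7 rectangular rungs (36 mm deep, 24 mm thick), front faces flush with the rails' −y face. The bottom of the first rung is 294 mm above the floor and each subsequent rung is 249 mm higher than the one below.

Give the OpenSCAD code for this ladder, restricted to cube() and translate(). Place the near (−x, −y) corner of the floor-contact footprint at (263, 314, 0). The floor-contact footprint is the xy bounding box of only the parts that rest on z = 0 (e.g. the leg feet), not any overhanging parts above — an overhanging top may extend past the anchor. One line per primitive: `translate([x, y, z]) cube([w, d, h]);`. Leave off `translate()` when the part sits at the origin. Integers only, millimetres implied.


translate([263, 314, 0]) cube([50, 36, 1951]);
translate([623, 314, 0]) cube([50, 36, 1951]);
translate([313, 314, 294]) cube([310, 36, 24]);
translate([313, 314, 543]) cube([310, 36, 24]);
translate([313, 314, 792]) cube([310, 36, 24]);
translate([313, 314, 1041]) cube([310, 36, 24]);
translate([313, 314, 1290]) cube([310, 36, 24]);
translate([313, 314, 1539]) cube([310, 36, 24]);
translate([313, 314, 1788]) cube([310, 36, 24]);


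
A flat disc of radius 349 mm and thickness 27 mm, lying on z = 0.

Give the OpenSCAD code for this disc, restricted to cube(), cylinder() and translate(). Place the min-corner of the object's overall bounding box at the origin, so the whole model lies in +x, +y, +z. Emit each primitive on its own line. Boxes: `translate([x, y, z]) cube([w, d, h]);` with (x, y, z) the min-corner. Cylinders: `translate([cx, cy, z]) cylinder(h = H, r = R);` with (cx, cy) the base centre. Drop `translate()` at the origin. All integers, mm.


translate([349, 349, 0]) cylinder(h = 27, r = 349);


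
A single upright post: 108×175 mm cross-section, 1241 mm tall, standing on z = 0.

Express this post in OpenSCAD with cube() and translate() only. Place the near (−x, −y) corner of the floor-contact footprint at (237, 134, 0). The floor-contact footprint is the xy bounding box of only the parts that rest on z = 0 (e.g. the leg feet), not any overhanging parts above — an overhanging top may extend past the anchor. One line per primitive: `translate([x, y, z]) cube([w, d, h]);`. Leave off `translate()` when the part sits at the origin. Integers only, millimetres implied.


translate([237, 134, 0]) cube([108, 175, 1241]);


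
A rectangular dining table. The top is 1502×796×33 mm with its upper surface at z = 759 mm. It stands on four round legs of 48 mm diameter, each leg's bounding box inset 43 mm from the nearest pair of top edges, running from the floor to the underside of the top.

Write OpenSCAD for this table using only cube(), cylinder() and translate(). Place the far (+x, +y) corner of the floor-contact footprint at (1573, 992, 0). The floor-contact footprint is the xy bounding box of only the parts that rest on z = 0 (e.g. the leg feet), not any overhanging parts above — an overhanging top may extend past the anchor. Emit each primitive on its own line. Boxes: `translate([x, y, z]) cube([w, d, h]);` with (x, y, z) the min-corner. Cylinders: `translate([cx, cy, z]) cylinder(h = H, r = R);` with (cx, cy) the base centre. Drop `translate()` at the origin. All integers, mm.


translate([114, 239, 726]) cube([1502, 796, 33]);
translate([181, 306, 0]) cylinder(h = 726, r = 24);
translate([1549, 306, 0]) cylinder(h = 726, r = 24);
translate([181, 968, 0]) cylinder(h = 726, r = 24);
translate([1549, 968, 0]) cylinder(h = 726, r = 24);


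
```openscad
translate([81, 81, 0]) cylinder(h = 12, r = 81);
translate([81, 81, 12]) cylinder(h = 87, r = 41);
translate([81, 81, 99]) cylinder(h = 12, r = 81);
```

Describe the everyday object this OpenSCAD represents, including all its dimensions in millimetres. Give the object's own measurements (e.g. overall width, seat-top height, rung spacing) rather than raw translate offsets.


A spool: two coaxial disc flanges of radius 81 mm and thickness 12 mm, joined by a core cylinder of radius 41 mm and height 87 mm. The lower flange rests on z = 0 and the three cylinders share a vertical axis.


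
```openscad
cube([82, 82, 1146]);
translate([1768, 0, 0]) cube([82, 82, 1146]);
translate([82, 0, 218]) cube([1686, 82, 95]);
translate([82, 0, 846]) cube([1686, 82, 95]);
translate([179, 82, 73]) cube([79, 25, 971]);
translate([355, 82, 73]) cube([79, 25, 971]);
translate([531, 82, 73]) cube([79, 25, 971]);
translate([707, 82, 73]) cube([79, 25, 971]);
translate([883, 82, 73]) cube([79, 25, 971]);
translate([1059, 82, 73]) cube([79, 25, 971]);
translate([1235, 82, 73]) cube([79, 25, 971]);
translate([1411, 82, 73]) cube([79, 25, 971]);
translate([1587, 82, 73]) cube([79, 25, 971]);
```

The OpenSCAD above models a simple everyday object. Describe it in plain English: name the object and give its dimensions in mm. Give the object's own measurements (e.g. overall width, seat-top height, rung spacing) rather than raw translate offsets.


A fence section. Two 82×82 mm posts, 1146 mm tall, stand on the floor with a clear span of 1686 mm between their inner faces. Two horizontal rails of 82×95 mm section span the gap between the posts with their undersides at z = 218 mm and z = 846 mm, flush with the posts' −y face. 9 pickets, each 79 mm wide, 25 mm thick and 971 mm tall, are fixed to the +y face of the rails with their bottoms at z = 73 mm, spaced across the span with a 97 mm gap after the −x post and between neighbouring pickets, with 102 mm left before the +x post.


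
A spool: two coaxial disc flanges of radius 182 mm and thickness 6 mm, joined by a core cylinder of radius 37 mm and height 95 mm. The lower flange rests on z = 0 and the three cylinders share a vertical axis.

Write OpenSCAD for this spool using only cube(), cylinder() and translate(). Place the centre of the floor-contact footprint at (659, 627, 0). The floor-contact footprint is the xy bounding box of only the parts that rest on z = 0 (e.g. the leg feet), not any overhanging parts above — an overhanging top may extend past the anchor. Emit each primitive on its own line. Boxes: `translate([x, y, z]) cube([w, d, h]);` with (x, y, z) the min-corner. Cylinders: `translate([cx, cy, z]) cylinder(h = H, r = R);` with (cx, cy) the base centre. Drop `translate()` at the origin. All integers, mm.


translate([659, 627, 0]) cylinder(h = 6, r = 182);
translate([659, 627, 6]) cylinder(h = 95, r = 37);
translate([659, 627, 101]) cylinder(h = 6, r = 182);


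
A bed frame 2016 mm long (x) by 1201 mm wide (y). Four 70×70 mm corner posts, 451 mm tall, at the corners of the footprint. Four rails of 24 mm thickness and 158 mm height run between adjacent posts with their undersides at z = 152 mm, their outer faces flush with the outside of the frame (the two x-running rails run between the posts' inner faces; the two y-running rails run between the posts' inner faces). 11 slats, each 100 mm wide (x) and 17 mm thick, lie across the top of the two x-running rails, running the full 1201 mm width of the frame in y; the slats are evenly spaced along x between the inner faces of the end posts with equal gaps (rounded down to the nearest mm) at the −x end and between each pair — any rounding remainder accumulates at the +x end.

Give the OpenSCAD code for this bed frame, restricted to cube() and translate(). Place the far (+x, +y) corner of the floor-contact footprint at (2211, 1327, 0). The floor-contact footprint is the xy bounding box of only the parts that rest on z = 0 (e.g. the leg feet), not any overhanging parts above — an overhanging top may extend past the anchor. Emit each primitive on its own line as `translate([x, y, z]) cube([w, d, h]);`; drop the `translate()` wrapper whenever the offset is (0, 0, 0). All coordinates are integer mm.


translate([195, 126, 0]) cube([70, 70, 451]);
translate([195, 1257, 0]) cube([70, 70, 451]);
translate([2141, 126, 0]) cube([70, 70, 451]);
translate([2141, 1257, 0]) cube([70, 70, 451]);
translate([265, 126, 152]) cube([1876, 24, 158]);
translate([265, 1303, 152]) cube([1876, 24, 158]);
translate([195, 196, 152]) cube([24, 1061, 158]);
translate([2187, 196, 152]) cube([24, 1061, 158]);
translate([329, 126, 310]) cube([100, 1201, 17]);
translate([493, 126, 310]) cube([100, 1201, 17]);
translate([657, 126, 310]) cube([100, 1201, 17]);
translate([821, 126, 310]) cube([100, 1201, 17]);
translate([985, 126, 310]) cube([100, 1201, 17]);
translate([1149, 126, 310]) cube([100, 1201, 17]);
translate([1313, 126, 310]) cube([100, 1201, 17]);
translate([1477, 126, 310]) cube([100, 1201, 17]);
translate([1641, 126, 310]) cube([100, 1201, 17]);
translate([1805, 126, 310]) cube([100, 1201, 17]);
translate([1969, 126, 310]) cube([100, 1201, 17]);


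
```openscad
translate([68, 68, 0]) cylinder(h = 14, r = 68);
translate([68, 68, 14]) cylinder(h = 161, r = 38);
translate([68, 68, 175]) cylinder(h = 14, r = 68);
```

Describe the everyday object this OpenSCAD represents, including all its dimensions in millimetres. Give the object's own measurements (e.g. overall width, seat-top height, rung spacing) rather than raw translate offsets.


A spool: two coaxial disc flanges of radius 68 mm and thickness 14 mm, joined by a core cylinder of radius 38 mm and height 161 mm. The lower flange rests on z = 0 and the three cylinders share a vertical axis.


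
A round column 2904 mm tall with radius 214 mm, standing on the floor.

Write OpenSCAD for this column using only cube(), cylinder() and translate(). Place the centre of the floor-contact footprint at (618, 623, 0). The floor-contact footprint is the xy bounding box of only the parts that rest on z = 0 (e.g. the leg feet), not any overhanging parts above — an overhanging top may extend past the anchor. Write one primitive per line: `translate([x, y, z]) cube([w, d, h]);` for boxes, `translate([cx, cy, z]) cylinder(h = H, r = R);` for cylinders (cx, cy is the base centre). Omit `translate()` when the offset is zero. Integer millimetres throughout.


translate([618, 623, 0]) cylinder(h = 2904, r = 214);


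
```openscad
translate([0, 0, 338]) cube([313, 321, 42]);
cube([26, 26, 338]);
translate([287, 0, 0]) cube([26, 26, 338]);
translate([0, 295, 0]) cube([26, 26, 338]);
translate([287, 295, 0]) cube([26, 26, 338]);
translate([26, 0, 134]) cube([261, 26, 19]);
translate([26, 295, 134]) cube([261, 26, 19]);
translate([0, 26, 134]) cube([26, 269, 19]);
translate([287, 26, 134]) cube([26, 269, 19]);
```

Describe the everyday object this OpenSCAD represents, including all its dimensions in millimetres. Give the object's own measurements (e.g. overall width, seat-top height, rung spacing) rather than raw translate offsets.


A simple wooden stool: a rectangular seat 313 mm (x) by 321 mm (y), 42 mm thick, top face at z = 380 mm, on four square legs, each 26×26 mm in cross-section. The legs rest on z = 0, each flush with a corner of the seat. Four stretchers, 26 mm wide and 19 mm tall, connect adjacent legs with their undersides at z = 134 mm, each running between the inner faces of the legs it joins and aligned with the legs' outer faces on the other axis.


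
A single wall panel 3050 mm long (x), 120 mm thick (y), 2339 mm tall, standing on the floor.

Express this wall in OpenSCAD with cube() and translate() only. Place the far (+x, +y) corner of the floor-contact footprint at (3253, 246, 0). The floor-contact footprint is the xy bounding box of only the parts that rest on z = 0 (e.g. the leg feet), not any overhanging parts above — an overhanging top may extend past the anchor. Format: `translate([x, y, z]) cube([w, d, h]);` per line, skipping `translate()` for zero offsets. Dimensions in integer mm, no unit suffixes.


translate([203, 126, 0]) cube([3050, 120, 2339]);


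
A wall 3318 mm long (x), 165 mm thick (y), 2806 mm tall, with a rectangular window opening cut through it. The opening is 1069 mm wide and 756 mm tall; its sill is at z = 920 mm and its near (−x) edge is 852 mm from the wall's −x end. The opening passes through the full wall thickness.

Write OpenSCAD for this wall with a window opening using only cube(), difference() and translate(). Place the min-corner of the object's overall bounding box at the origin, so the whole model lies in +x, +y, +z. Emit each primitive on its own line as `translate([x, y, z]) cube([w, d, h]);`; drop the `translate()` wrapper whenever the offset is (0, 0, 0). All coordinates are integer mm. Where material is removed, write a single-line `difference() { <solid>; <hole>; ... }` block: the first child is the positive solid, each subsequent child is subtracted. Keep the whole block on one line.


difference() { cube([3318, 165, 2806]); translate([852, 0, 920]) cube([1069, 165, 756]); }


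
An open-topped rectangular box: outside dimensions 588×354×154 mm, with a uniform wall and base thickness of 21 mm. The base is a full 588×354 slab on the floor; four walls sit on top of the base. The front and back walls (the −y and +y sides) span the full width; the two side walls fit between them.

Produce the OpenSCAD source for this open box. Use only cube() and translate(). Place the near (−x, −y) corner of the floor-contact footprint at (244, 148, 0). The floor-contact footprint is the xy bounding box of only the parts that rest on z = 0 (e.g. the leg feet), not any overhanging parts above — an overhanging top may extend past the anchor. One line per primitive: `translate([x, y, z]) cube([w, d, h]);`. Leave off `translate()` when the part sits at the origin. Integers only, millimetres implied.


translate([244, 148, 0]) cube([588, 354, 21]);
translate([244, 148, 21]) cube([588, 21, 133]);
translate([244, 481, 21]) cube([588, 21, 133]);
translate([244, 169, 21]) cube([21, 312, 133]);
translate([811, 169, 21]) cube([21, 312, 133]);


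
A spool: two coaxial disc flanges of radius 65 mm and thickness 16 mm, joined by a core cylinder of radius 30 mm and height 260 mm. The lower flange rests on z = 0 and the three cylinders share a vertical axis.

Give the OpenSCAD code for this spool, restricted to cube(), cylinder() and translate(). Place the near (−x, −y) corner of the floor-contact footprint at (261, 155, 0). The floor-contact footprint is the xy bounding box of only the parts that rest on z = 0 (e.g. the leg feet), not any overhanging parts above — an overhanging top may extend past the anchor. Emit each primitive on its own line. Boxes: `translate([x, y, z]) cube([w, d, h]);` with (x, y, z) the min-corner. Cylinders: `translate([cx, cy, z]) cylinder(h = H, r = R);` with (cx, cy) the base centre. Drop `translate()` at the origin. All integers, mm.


translate([326, 220, 0]) cylinder(h = 16, r = 65);
translate([326, 220, 16]) cylinder(h = 260, r = 30);
translate([326, 220, 276]) cylinder(h = 16, r = 65);


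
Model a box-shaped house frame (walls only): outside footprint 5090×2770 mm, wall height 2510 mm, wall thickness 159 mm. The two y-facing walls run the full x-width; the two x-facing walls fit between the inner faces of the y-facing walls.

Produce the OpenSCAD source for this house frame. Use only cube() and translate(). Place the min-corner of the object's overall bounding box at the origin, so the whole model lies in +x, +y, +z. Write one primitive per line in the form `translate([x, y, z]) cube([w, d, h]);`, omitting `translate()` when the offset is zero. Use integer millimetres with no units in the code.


cube([5090, 159, 2510]);
translate([0, 2611, 0]) cube([5090, 159, 2510]);
translate([0, 159, 0]) cube([159, 2452, 2510]);
translate([4931, 159, 0]) cube([159, 2452, 2510]);


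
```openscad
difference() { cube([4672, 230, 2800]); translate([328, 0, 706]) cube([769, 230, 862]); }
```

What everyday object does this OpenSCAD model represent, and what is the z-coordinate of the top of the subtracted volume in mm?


A wall with a window opening. The window head height is 1568 mm.

A wall with a rectangular opening subtracted — a window. Sill at z = 706, opening 862 mm tall, so the head is at 706 + 862 = 1568 mm.


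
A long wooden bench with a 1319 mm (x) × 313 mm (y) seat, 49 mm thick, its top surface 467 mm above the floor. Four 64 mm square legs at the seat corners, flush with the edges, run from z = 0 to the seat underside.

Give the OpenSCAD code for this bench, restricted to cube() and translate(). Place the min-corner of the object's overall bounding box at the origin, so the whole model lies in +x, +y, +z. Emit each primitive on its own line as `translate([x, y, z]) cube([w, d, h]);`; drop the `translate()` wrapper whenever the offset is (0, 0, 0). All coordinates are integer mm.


translate([0, 0, 418]) cube([1319, 313, 49]);
cube([64, 64, 418]);
translate([0, 249, 0]) cube([64, 64, 418]);
translate([1255, 0, 0]) cube([64, 64, 418]);
translate([1255, 249, 0]) cube([64, 64, 418]);


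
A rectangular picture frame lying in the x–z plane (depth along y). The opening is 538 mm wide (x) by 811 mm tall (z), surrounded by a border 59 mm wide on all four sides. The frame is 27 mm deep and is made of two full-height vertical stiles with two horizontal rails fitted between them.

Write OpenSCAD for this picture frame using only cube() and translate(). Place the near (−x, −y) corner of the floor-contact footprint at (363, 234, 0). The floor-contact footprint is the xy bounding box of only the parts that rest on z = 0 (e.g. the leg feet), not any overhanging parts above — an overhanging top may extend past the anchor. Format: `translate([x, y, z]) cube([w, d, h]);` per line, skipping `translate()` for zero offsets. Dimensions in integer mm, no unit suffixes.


translate([363, 234, 0]) cube([59, 27, 929]);
translate([960, 234, 0]) cube([59, 27, 929]);
translate([422, 234, 0]) cube([538, 27, 59]);
translate([422, 234, 870]) cube([538, 27, 59]);


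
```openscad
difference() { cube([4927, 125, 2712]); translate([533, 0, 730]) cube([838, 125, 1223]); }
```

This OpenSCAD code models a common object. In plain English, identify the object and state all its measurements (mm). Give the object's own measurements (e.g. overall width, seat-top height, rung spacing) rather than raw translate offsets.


A wall 4927 mm long (x), 125 mm thick (y), 2712 mm tall, with a rectangular window opening cut through it. The opening is 838 mm wide and 1223 mm tall; its sill is at z = 730 mm and its near (−x) edge is 533 mm from the wall's −x end. The opening passes through the full wall thickness.


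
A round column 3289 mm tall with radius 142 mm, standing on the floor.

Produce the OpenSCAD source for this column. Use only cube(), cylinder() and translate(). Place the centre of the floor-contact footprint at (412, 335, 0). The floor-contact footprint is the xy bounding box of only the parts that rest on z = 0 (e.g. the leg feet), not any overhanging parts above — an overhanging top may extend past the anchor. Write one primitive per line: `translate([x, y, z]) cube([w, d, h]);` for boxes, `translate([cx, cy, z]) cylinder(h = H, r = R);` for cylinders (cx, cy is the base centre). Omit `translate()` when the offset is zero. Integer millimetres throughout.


translate([412, 335, 0]) cylinder(h = 3289, r = 142);


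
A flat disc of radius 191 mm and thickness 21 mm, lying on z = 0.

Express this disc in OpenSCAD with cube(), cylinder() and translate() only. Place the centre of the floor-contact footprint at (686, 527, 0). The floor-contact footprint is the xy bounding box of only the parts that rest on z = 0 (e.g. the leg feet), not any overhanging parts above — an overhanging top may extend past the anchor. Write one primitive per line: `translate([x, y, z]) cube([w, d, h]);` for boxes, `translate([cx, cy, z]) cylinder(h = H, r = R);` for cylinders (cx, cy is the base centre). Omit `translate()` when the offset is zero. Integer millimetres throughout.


translate([686, 527, 0]) cylinder(h = 21, r = 191);


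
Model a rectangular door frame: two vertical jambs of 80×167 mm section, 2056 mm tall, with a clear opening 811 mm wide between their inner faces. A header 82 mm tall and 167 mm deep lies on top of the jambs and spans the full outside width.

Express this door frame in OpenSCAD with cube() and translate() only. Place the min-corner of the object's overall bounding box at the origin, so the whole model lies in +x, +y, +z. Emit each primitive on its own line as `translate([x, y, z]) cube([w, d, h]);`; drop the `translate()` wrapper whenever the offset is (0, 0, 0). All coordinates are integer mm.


cube([80, 167, 2056]);
translate([891, 0, 0]) cube([80, 167, 2056]);
translate([0, 0, 2056]) cube([971, 167, 82]);


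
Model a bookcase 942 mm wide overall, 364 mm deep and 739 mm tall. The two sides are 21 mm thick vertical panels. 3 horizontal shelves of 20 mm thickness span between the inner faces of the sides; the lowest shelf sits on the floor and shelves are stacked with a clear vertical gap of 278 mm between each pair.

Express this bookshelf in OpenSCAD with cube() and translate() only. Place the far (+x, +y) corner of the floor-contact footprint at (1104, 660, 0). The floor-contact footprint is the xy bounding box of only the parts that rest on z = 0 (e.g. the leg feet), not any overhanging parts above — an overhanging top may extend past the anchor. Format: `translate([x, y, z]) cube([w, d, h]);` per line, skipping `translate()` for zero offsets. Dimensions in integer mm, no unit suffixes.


translate([162, 296, 0]) cube([21, 364, 739]);
translate([1083, 296, 0]) cube([21, 364, 739]);
translate([183, 296, 0]) cube([900, 364, 20]);
translate([183, 296, 298]) cube([900, 364, 20]);
translate([183, 296, 596]) cube([900, 364, 20]);


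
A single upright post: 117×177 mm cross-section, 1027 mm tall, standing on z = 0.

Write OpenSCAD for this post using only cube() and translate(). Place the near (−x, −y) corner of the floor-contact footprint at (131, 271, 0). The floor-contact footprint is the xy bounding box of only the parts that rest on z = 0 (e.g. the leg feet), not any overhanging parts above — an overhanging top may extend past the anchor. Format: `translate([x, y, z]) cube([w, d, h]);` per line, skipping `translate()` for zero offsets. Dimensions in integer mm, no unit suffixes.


translate([131, 271, 0]) cube([117, 177, 1027]);


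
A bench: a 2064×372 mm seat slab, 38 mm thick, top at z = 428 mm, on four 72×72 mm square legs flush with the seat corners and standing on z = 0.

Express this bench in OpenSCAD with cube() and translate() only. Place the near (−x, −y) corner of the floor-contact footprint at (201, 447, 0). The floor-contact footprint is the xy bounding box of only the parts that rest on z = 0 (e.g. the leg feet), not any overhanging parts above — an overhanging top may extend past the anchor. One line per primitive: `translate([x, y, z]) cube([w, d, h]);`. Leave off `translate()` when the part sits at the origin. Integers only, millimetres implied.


translate([201, 447, 390]) cube([2064, 372, 38]);
translate([201, 447, 0]) cube([72, 72, 390]);
translate([201, 747, 0]) cube([72, 72, 390]);
translate([2193, 447, 0]) cube([72, 72, 390]);
translate([2193, 747, 0]) cube([72, 72, 390]);


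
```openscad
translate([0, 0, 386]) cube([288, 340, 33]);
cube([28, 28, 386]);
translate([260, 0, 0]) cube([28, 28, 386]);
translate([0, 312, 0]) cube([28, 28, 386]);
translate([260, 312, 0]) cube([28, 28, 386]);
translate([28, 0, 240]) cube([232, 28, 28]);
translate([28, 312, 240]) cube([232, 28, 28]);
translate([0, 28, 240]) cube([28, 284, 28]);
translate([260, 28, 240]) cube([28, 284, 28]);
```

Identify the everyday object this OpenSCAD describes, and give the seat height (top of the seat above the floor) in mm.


A stool. The seat height is 419 mm.

A 288×340×33 slab at z = 386 on four corner posts — a stool. The seat top is 386 + 33 = 419 mm.


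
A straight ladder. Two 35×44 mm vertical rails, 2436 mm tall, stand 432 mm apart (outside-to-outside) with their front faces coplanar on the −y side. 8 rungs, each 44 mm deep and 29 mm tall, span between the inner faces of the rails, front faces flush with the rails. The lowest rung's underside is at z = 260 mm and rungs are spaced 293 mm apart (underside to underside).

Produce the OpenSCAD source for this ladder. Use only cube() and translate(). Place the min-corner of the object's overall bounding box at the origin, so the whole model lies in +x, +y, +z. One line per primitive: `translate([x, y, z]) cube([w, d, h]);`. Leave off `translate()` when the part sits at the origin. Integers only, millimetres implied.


cube([35, 44, 2436]);
translate([397, 0, 0]) cube([35, 44, 2436]);
translate([35, 0, 260]) cube([362, 44, 29]);
translate([35, 0, 553]) cube([362, 44, 29]);
translate([35, 0, 846]) cube([362, 44, 29]);
translate([35, 0, 1139]) cube([362, 44, 29]);
translate([35, 0, 1432]) cube([362, 44, 29]);
translate([35, 0, 1725]) cube([362, 44, 29]);
translate([35, 0, 2018]) cube([362, 44, 29]);
translate([35, 0, 2311]) cube([362, 44, 29]);


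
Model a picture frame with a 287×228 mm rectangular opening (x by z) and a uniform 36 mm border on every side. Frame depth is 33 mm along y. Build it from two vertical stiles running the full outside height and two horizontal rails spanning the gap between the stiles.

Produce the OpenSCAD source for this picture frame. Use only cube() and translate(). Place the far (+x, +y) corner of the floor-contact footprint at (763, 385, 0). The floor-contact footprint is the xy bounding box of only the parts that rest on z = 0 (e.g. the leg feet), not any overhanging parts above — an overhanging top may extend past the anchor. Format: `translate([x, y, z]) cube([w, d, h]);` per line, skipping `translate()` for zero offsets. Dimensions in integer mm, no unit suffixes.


translate([404, 352, 0]) cube([36, 33, 300]);
translate([727, 352, 0]) cube([36, 33, 300]);
translate([440, 352, 0]) cube([287, 33, 36]);
translate([440, 352, 264]) cube([287, 33, 36]);


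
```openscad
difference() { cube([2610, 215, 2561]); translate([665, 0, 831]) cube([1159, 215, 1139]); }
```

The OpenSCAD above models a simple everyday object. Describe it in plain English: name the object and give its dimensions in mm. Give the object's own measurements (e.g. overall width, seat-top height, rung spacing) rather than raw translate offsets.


A wall 2610 mm long (x), 215 mm thick (y), 2561 mm tall, with a rectangular window opening cut through it. The opening is 1159 mm wide and 1139 mm tall; its sill is at z = 831 mm and its near (−x) edge is 665 mm from the wall's −x end. The opening passes through the full wall thickness.


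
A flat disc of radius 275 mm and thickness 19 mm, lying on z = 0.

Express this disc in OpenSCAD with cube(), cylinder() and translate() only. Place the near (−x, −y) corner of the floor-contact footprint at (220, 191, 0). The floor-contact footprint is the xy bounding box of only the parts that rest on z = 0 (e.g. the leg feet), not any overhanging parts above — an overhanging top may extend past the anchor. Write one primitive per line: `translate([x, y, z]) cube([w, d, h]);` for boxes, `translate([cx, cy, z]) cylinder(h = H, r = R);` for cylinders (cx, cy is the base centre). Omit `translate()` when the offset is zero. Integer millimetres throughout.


translate([495, 466, 0]) cylinder(h = 19, r = 275);


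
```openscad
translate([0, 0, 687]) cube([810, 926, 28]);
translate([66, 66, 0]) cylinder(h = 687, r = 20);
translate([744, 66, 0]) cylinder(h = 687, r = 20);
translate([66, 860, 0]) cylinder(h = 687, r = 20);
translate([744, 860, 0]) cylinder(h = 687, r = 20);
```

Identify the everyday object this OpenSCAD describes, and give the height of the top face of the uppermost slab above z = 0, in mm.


A table. The table height is 715 mm.

A 810×926×28 slab sits at z = 687 on four Ø40 mm round legs — a table. The top surface is at 687 + 28 = 715 mm.


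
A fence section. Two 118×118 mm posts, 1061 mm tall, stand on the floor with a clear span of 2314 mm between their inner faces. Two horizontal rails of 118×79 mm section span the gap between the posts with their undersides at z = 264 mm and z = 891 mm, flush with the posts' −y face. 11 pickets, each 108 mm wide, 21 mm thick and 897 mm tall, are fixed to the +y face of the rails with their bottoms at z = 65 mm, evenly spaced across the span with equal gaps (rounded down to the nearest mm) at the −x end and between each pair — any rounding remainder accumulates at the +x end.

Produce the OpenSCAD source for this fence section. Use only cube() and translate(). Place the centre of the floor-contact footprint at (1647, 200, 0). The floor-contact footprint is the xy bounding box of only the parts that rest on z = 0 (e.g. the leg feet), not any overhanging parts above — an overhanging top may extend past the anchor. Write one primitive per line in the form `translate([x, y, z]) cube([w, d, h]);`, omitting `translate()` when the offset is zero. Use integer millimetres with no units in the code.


translate([372, 141, 0]) cube([118, 118, 1061]);
translate([2804, 141, 0]) cube([118, 118, 1061]);
translate([490, 141, 264]) cube([2314, 118, 79]);
translate([490, 141, 891]) cube([2314, 118, 79]);
translate([583, 259, 65]) cube([108, 21, 897]);
translate([784, 259, 65]) cube([108, 21, 897]);
translate([985, 259, 65]) cube([108, 21, 897]);
translate([1186, 259, 65]) cube([108, 21, 897]);
translate([1387, 259, 65]) cube([108, 21, 897]);
translate([1588, 259, 65]) cube([108, 21, 897]);
translate([1789, 259, 65]) cube([108, 21, 897]);
translate([1990, 259, 65]) cube([108, 21, 897]);
translate([2191, 259, 65]) cube([108, 21, 897]);
translate([2392, 259, 65]) cube([108, 21, 897]);
translate([2593, 259, 65]) cube([108, 21, 897]);


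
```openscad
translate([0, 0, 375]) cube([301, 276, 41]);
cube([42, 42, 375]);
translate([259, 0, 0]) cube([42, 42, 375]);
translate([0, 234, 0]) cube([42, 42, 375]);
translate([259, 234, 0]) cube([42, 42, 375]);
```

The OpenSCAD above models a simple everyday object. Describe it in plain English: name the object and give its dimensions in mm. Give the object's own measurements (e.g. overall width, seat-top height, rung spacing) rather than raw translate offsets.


A simple wooden stool: a rectangular seat 301 mm (x) by 276 mm (y), 41 mm thick, top face at z = 416 mm, on four square legs, each 42×42 mm in cross-section. The legs rest on z = 0, each flush with a corner of the seat.


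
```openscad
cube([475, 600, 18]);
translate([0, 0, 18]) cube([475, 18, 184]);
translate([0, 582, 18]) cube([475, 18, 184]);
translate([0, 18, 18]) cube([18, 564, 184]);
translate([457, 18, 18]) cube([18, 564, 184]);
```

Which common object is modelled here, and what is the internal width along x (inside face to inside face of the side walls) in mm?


An open box. The internal width is 439 mm.

A 475×600 base slab with four walls standing on it — an open box. The base is 475 mm wide and the walls are 18 mm thick, so the internal width is 475 − 2 × 18 = 439 mm.


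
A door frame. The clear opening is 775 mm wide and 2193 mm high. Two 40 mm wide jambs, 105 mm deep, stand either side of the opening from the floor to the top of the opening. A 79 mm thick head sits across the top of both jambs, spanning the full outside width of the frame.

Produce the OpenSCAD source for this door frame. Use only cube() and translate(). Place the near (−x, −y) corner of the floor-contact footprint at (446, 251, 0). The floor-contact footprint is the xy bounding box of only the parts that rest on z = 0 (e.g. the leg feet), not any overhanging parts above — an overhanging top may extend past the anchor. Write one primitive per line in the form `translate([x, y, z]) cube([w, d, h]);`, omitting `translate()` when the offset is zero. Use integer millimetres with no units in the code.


translate([446, 251, 0]) cube([40, 105, 2193]);
translate([1261, 251, 0]) cube([40, 105, 2193]);
translate([446, 251, 2193]) cube([855, 105, 79]);


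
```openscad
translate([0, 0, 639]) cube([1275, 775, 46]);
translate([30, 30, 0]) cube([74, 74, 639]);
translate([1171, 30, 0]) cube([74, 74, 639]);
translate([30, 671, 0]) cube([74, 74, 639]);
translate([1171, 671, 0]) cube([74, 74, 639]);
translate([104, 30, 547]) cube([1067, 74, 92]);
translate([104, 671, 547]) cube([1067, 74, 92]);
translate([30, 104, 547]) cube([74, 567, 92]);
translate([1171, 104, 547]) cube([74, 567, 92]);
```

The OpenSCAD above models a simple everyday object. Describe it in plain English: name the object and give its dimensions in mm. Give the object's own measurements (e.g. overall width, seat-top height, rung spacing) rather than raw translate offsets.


A rectangular dining table. The top is 1275×775×46 mm with its upper surface at z = 685 mm. It stands on four 74×74 mm square legs, each inset 30 mm from the nearest pair of top edges, running from the floor to the underside of the top. Four apron rails, 74 mm thick and 92 mm tall, run between adjacent legs with their top edges flush with the underside of the top and their outer faces flush with the legs' outer faces.


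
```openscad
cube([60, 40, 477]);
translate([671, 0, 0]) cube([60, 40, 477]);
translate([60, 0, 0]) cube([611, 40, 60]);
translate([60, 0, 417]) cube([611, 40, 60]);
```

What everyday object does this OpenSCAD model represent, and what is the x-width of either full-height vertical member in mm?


A picture frame. The border width is 60 mm.

Four thin pieces enclosing a rectangular opening — a picture frame. The two full-height stiles are 477 mm tall; the top rail sits at z = 417 and is 60 mm tall, so the border above the opening is 477 − 417 = 60 mm, matching the stile x-width.
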